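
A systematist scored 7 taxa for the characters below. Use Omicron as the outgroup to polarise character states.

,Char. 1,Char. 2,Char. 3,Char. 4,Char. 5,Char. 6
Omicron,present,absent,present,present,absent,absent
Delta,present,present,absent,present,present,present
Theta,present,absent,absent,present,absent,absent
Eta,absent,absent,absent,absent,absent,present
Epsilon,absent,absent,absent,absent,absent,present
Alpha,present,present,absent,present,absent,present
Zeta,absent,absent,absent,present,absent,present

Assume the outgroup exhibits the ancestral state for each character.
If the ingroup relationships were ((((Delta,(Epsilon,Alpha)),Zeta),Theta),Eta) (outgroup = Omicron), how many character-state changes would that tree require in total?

11

Map each character onto ((((Delta,(Epsilon,Alpha)),Zeta),Theta),Eta) (rooted by Omicron) and count the minimum state changes it requires (Fitch parsimony):
Char. 1: 3; Char. 2: 2; Char. 3: 1; Char. 4: 2; Char. 5: 1; Char. 6: 2.
Total tree length = 11.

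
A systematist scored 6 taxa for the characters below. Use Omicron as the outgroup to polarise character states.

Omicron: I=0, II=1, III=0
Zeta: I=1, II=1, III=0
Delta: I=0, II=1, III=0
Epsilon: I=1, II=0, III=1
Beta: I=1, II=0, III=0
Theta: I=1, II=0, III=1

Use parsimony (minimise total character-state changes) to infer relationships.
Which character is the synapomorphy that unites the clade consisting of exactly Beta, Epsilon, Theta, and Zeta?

I

Character polarity is set by the outgroup: the derived state is whichever differs from the outgroup's state, so for II the derived state is '0', and for the remaining characters it is '1'.
I: derived state '1' in Beta, Epsilon, Theta, and Zeta only — synapomorphy for {Beta, Epsilon, Theta, Zeta}.
II: derived state '0' in Beta, Epsilon, and Theta only — synapomorphy for {Beta, Epsilon, Theta}.
III: derived state '1' in Epsilon and Theta only — synapomorphy for {Epsilon, Theta}.
Most parsimonious ingroup topology: ((Zeta,((Epsilon,Theta),Beta)),Delta).
The clade {Beta, Epsilon, Theta, Zeta} is supported by I: its derived state '1' occurs in exactly those taxa and in no other taxon (including the outgroup).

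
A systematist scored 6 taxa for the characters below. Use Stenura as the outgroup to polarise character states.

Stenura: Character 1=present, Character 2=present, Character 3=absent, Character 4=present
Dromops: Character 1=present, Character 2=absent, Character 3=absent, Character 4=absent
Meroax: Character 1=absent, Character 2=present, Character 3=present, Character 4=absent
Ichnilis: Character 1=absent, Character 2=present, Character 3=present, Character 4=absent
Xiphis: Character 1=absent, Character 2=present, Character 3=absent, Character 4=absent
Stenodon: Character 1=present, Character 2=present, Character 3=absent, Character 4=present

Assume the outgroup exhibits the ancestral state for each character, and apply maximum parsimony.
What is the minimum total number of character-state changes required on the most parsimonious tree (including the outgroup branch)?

4

Character polarity is set by the outgroup: the derived state is whichever differs from the outgroup's state, so for Character 1, Character 2, Character 4 the derived state is 'absent', and for the remaining characters it is 'present'.
Character 1 (derived state 'absent') is shared by Ichnilis, Meroax, and Xiphis — a synapomorphy uniting that clade.
Character 2 (derived state 'absent') is unique to Dromops (autapomorphy; uninformative for grouping).
Character 3: derived state 'present' in Ichnilis and Meroax only — synapomorphy for {Ichnilis, Meroax}.
Character 4: derived state 'absent' in Dromops, Ichnilis, Meroax, and Xiphis only — synapomorphy for {Dromops, Ichnilis, Meroax, Xiphis}.
Most parsimonious ingroup topology: ((Dromops,((Meroax,Ichnilis),Xiphis)),Stenodon).
Changes per character on this tree: Character 1: 1; Character 2: 1; Character 3: 1; Character 4: 1.
Total = 4.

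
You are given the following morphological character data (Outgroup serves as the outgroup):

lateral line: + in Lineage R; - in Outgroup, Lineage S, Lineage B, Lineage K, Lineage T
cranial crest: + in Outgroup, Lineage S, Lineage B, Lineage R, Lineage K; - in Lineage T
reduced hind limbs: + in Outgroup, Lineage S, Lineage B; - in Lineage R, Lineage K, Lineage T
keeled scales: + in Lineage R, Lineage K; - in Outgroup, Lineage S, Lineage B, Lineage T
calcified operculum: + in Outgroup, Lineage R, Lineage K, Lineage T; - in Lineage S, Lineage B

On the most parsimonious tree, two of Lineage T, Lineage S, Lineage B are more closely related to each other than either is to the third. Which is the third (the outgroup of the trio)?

Lineage T

Character polarity is set by the outgroup: the derived state is whichever differs from the outgroup's state, so for cranial crest, reduced hind limbs, calcified operculum the derived state is '-', and for the remaining characters it is '+'.
lateral line (derived state '+') is unique to Lineage R (autapomorphy; uninformative for grouping).
cranial crest: derived state '-' in Lineage T only — an autapomorphy, so it tells us nothing about relationships among taxa.
Only Lineage K, Lineage R, and Lineage T show the derived state '-' for reduced hind limbs, supporting them as a clade.
Only Lineage K and Lineage R show the derived state '+' for keeled scales, supporting them as a clade.
calcified operculum (derived state '-') is shared by Lineage B and Lineage S — a synapomorphy uniting that clade.
Most parsimonious ingroup topology: ((Lineage S,Lineage B),((Lineage R,Lineage K),Lineage T)).
Lineage B and Lineage S share a more recent common ancestor with each other than either does with Lineage T, so Lineage T is the least closely related of the three.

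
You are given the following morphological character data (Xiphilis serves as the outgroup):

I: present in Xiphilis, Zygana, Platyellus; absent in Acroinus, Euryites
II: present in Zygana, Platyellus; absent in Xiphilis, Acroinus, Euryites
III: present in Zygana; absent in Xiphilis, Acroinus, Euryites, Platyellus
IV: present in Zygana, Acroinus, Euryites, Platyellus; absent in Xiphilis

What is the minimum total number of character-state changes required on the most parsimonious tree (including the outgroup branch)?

Character polarity is set by the outgroup: the derived state is whichever differs from the outgroup's state, so for I the derived state is 'absent', and for the remaining characters it is 'present'.
I (derived state 'absent') is shared by Acroinus and Euryites — a synapomorphy uniting that clade.
Only Platyellus and Zygana show the derived state 'present' for II, supporting them as a clade.
III: derived state 'present' in Zygana only — an autapomorphy, so it tells us nothing about relationships among taxa.
IV (derived state 'present') is shared by all ingroup taxa — unites the whole ingroup.
Most parsimonious ingroup topology: ((Zygana,Platyellus),(Acroinus,Euryites)).
Changes per character on this tree: I: 1; II: 1; III: 1; IV: 1.
Total = 4.

4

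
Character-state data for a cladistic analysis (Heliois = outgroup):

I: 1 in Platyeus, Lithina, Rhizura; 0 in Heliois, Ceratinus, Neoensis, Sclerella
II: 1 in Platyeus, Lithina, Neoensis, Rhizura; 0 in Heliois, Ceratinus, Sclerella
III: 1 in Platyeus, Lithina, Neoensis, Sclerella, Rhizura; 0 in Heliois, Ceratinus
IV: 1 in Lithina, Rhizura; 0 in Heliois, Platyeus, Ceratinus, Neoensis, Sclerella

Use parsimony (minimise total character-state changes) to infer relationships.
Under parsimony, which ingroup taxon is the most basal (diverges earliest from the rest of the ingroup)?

Ceratinus

The outgroup has state '0' for every character, so '1' is the derived state throughout.
Only Lithina, Platyeus, and Rhizura show the derived state '1' for I, supporting them as a clade.
Only Lithina, Neoensis, Platyeus, and Rhizura show the derived state '1' for II, supporting them as a clade.
III: derived state '1' in Lithina, Neoensis, Platyeus, Rhizura, and Sclerella only — synapomorphy for {Lithina, Neoensis, Platyeus, Rhizura, Sclerella}.
Only Lithina and Rhizura show the derived state '1' for IV, supporting them as a clade.
Most parsimonious ingroup topology: ((((Platyeus,(Lithina,Rhizura)),Neoensis),Sclerella),Ceratinus).
Ceratinus is sister to the clade containing all other ingroup taxa, so it is the earliest-diverging (most basal) ingroup lineage.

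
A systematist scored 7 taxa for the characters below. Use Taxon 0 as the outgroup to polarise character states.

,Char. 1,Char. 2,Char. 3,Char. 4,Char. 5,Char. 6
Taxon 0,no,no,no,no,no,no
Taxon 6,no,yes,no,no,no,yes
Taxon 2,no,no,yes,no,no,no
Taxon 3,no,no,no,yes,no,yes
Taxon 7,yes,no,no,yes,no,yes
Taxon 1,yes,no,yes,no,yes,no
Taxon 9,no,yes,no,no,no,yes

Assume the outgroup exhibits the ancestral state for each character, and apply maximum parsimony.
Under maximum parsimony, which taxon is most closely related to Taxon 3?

Taxon 7

The outgroup has state 'no' for every character, so 'yes' is the derived state throughout.
Char. 1 (state 'yes') occurs in Taxon 1 and Taxon 7 but conflicts with the nesting implied by the other characters — most parsimoniously interpreted as homoplasy.
Char. 2 (derived state 'yes') is shared by Taxon 6 and Taxon 9 — a synapomorphy uniting that clade.
Char. 3 (derived state 'yes') is shared by Taxon 1 and Taxon 2 — a synapomorphy uniting that clade.
Char. 4: derived state 'yes' in Taxon 3 and Taxon 7 only — synapomorphy for {Taxon 3, Taxon 7}.
Char. 5 (derived state 'yes') is unique to Taxon 1 (autapomorphy; uninformative for grouping).
Char. 6: derived state 'yes' in Taxon 3, Taxon 6, Taxon 7, and Taxon 9 only — synapomorphy for {Taxon 3, Taxon 6, Taxon 7, Taxon 9}.
Most parsimonious ingroup topology: (((Taxon 6,Taxon 9),(Taxon 3,Taxon 7)),(Taxon 2,Taxon 1)).
Taxon 3 and Taxon 7 form a cherry on this tree, so they are sister taxa.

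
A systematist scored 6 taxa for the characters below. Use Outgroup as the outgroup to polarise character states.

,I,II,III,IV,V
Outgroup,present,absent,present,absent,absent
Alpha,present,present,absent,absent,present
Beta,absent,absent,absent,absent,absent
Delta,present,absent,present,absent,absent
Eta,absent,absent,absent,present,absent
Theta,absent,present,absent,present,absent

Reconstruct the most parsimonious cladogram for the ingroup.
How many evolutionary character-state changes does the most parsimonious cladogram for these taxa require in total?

Character polarity is set by the outgroup: the derived state is whichever differs from the outgroup's state, so for I, III the derived state is 'absent', and for the remaining characters it is 'present'.
I: derived state 'absent' in Beta, Eta, and Theta only — synapomorphy for {Beta, Eta, Theta}.
II groups Alpha and Theta, which is incompatible with the clades supported by the remaining characters; treating it as convergent (homoplasy) costs fewer steps than any alternative tree.
III: derived state 'absent' in Alpha, Beta, Eta, and Theta only — synapomorphy for {Alpha, Beta, Eta, Theta}.
IV: derived state 'present' in Eta and Theta only — synapomorphy for {Eta, Theta}.
V (derived state 'present') is unique to Alpha (autapomorphy; uninformative for grouping).
Most parsimonious ingroup topology: ((Alpha,(Beta,(Eta,Theta))),Delta).
Changes per character on this tree: I: 1; II: 2; III: 1; IV: 1; V: 1.
Total = 6.

6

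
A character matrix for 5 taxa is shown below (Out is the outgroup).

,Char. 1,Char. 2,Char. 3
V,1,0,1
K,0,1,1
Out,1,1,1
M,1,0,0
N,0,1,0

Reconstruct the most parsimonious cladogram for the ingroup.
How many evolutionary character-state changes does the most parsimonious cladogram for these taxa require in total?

4

The outgroup has state '1' for every character, so '0' is the derived state throughout.
Only K and N show the derived state '0' for Char. 1, supporting them as a clade.
Char. 2: derived state '0' in M and V only — synapomorphy for {M, V}.
Char. 3 groups M and N, which is incompatible with the clades supported by the remaining characters; treating it as convergent (homoplasy) costs fewer steps than any alternative tree.
Most parsimonious ingroup topology: ((M,V),(K,N)).
Changes per character on this tree: Char. 1: 1; Char. 2: 1; Char. 3: 2.
Total = 4.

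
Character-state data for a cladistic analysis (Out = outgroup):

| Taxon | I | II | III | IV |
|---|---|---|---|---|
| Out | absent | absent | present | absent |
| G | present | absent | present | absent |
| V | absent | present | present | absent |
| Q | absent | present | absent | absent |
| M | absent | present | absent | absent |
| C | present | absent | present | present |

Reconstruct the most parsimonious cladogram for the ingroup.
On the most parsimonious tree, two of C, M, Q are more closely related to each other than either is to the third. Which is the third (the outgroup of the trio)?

C

Character polarity is set by the outgroup: the derived state is whichever differs from the outgroup's state, so for III the derived state is 'absent', and for the remaining characters it is 'present'.
I: derived state 'present' in C and G only — synapomorphy for {C, G}.
II: derived state 'present' in M, Q, and V only — synapomorphy for {M, Q, V}.
III: derived state 'absent' in M and Q only — synapomorphy for {M, Q}.
IV: derived state 'present' in C only — an autapomorphy, so it tells us nothing about relationships among taxa.
Most parsimonious ingroup topology: ((G,C),(V,(Q,M))).
M and Q share a more recent common ancestor with each other than either does with C, so C is the least closely related of the three.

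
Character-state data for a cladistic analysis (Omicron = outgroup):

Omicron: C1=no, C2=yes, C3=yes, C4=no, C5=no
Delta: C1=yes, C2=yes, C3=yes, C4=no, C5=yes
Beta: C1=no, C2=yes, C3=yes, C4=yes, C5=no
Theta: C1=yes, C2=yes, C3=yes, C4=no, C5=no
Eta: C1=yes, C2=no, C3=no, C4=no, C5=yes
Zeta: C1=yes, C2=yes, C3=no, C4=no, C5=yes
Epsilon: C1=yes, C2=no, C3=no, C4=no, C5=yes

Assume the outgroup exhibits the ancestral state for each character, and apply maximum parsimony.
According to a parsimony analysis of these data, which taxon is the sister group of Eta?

Character polarity is set by the outgroup: the derived state is whichever differs from the outgroup's state, so for C2, C3 the derived state is 'no', and for the remaining characters it is 'yes'.
Only Delta, Epsilon, Eta, Theta, and Zeta show the derived state 'yes' for C1, supporting them as a clade.
Only Epsilon and Eta show the derived state 'no' for C2, supporting them as a clade.
C3 (derived state 'no') is shared by Epsilon, Eta, and Zeta — a synapomorphy uniting that clade.
C4: derived state 'yes' in Beta only — an autapomorphy, so it tells us nothing about relationships among taxa.
C5 (derived state 'yes') is shared by Delta, Epsilon, Eta, and Zeta — a synapomorphy uniting that clade.
Most parsimonious ingroup topology: (((Delta,((Eta,Epsilon),Zeta)),Theta),Beta).
Eta and Epsilon form a cherry on this tree, so they are sister taxa.

Epsilon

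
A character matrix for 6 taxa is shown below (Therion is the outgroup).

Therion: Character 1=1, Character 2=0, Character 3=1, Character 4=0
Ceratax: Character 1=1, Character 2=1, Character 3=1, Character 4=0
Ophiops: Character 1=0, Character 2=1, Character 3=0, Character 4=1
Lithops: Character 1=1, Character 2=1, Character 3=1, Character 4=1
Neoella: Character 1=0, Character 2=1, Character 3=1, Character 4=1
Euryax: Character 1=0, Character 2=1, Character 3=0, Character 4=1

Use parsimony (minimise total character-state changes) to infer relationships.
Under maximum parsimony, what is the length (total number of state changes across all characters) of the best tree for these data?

4

Character polarity is set by the outgroup: the derived state is whichever differs from the outgroup's state, so for Character 1, Character 3 the derived state is '0', and for the remaining characters it is '1'.
Character 1: derived state '0' in Euryax, Neoella, and Ophiops only — synapomorphy for {Euryax, Neoella, Ophiops}.
All ingroup taxa share the derived state '1' for Character 2; it defines the ingroup but does not resolve relationships within it.
Only Euryax and Ophiops show the derived state '0' for Character 3, supporting them as a clade.
Only Euryax, Lithops, Neoella, and Ophiops show the derived state '1' for Character 4, supporting them as a clade.
Most parsimonious ingroup topology: (Ceratax,(((Ophiops,Euryax),Neoella),Lithops)).
Changes per character on this tree: Character 1: 1; Character 2: 1; Character 3: 1; Character 4: 1.
Total = 4.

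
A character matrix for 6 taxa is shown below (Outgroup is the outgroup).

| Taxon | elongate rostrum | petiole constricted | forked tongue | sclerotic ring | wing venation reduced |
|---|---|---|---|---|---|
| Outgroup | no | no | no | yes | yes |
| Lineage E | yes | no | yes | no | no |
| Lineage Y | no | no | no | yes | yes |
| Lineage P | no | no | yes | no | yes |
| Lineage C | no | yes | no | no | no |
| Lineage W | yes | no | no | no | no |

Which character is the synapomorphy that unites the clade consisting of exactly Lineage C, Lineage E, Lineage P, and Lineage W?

sclerotic ring

Character polarity is set by the outgroup: the derived state is whichever differs from the outgroup's state, so for sclerotic ring, wing venation reduced the derived state is 'no', and for the remaining characters it is 'yes'.
elongate rostrum: derived state 'yes' in Lineage E and Lineage W only — synapomorphy for {Lineage E, Lineage W}.
petiole constricted (derived state 'yes') is unique to Lineage C (autapomorphy; uninformative for grouping).
forked tongue groups Lineage E and Lineage P, which is incompatible with the clades supported by the remaining characters; treating it as convergent (homoplasy) costs fewer steps than any alternative tree.
Only Lineage C, Lineage E, Lineage P, and Lineage W show the derived state 'no' for sclerotic ring, supporting them as a clade.
wing venation reduced (derived state 'no') is shared by Lineage C, Lineage E, and Lineage W — a synapomorphy uniting that clade.
Most parsimonious ingroup topology: ((((Lineage E,Lineage W),Lineage C),Lineage P),Lineage Y).
The clade {Lineage C, Lineage E, Lineage P, Lineage W} is supported by sclerotic ring: its derived state 'no' occurs in exactly those taxa and in no other taxon (including the outgroup).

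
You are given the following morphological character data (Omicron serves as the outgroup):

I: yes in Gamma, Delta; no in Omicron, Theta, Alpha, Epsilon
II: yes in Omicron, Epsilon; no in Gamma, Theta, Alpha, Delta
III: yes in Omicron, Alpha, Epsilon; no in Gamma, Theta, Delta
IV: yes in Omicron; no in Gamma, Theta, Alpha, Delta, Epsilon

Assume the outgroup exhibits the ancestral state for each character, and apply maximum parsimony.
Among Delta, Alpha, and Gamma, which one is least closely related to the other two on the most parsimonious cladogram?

Alpha

Character polarity is set by the outgroup: the derived state is whichever differs from the outgroup's state, so for II, III, IV the derived state is 'no', and for the remaining characters it is 'yes'.
I (derived state 'yes') is shared by Delta and Gamma — a synapomorphy uniting that clade.
II: derived state 'no' in Alpha, Delta, Gamma, and Theta only — synapomorphy for {Alpha, Delta, Gamma, Theta}.
III (derived state 'no') is shared by Delta, Gamma, and Theta — a synapomorphy uniting that clade.
All ingroup taxa share the derived state 'no' for IV; it defines the ingroup but does not resolve relationships within it.
Most parsimonious ingroup topology: ((((Gamma,Delta),Theta),Alpha),Epsilon).
Gamma and Delta share a more recent common ancestor with each other than either does with Alpha, so Alpha is the least closely related of the three.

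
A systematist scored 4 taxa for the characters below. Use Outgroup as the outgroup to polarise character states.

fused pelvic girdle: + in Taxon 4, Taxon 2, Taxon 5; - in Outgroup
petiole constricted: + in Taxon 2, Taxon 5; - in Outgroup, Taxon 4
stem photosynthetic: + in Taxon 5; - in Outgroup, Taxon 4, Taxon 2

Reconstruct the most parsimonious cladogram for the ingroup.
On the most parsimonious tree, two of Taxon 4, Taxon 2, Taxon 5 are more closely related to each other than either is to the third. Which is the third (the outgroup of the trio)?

Taxon 4

The outgroup has state '-' for every character, so '+' is the derived state throughout.
All ingroup taxa share the derived state '+' for fused pelvic girdle; it defines the ingroup but does not resolve relationships within it.
petiole constricted: derived state '+' in Taxon 2 and Taxon 5 only — synapomorphy for {Taxon 2, Taxon 5}.
stem photosynthetic (derived state '+') is unique to Taxon 5 (autapomorphy; uninformative for grouping).
Most parsimonious ingroup topology: (Taxon 4,(Taxon 2,Taxon 5)).
Taxon 2 and Taxon 5 share a more recent common ancestor with each other than either does with Taxon 4, so Taxon 4 is the least closely related of the three.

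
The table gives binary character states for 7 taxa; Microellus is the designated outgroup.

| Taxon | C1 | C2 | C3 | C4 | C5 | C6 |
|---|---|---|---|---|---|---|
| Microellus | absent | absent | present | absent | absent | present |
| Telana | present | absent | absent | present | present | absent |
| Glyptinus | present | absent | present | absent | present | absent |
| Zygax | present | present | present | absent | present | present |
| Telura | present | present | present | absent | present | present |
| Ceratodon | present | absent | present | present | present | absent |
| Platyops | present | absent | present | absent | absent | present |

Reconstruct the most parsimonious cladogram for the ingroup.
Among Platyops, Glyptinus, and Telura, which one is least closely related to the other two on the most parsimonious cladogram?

Character polarity is set by the outgroup: the derived state is whichever differs from the outgroup's state, so for C3, C6 the derived state is 'absent', and for the remaining characters it is 'present'.
All ingroup taxa share the derived state 'present' for C1; it defines the ingroup but does not resolve relationships within it.
C2 (derived state 'present') is shared by Telura and Zygax — a synapomorphy uniting that clade.
C3 (derived state 'absent') is unique to Telana (autapomorphy; uninformative for grouping).
Only Ceratodon and Telana show the derived state 'present' for C4, supporting them as a clade.
C5: derived state 'present' in Ceratodon, Glyptinus, Telana, Telura, and Zygax only — synapomorphy for {Ceratodon, Glyptinus, Telana, Telura, Zygax}.
Only Ceratodon, Glyptinus, and Telana show the derived state 'absent' for C6, supporting them as a clade.
Most parsimonious ingroup topology: ((((Telana,Ceratodon),Glyptinus),(Zygax,Telura)),Platyops).
Glyptinus and Telura share a more recent common ancestor with each other than either does with Platyops, so Platyops is the least closely related of the three.

Platyops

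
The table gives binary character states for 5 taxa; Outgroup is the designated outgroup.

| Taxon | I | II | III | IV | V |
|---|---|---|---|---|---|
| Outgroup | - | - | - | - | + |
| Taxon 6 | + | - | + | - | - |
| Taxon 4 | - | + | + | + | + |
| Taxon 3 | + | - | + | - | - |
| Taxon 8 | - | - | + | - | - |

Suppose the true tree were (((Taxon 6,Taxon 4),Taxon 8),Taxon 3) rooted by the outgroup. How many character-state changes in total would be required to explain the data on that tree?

7

Map each character onto (((Taxon 6,Taxon 4),Taxon 8),Taxon 3) (rooted by Outgroup) and count the minimum state changes it requires (Fitch parsimony):
I: 2; II: 1; III: 1; IV: 1; V: 2.
Total tree length = 7.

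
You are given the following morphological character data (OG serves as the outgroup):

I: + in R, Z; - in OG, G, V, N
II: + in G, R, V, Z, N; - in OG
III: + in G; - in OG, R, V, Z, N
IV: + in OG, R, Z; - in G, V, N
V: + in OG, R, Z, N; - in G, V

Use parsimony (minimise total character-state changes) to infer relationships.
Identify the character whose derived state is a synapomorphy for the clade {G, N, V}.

Character polarity is set by the outgroup: the derived state is whichever differs from the outgroup's state, so for IV, V the derived state is '-', and for the remaining characters it is '+'.
I (derived state '+') is shared by R and Z — a synapomorphy uniting that clade.
All ingroup taxa share the derived state '+' for II; it defines the ingroup but does not resolve relationships within it.
III: derived state '+' in G only — an autapomorphy, so it tells us nothing about relationships among taxa.
IV (derived state '-') is shared by G, N, and V — a synapomorphy uniting that clade.
Only G and V show the derived state '-' for V, supporting them as a clade.
Most parsimonious ingroup topology: (((G,V),N),(R,Z)).
The clade {G, N, V} is supported by IV: its derived state '-' occurs in exactly those taxa and in no other taxon (including the outgroup).

IV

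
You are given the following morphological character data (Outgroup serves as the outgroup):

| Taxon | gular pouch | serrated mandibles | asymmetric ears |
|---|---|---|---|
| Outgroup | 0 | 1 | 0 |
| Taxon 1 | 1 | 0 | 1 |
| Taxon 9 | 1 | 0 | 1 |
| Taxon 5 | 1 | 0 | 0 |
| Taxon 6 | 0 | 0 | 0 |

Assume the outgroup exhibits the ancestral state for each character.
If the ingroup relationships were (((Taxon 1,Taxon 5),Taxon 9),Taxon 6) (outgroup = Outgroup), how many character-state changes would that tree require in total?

4

Map each character onto (((Taxon 1,Taxon 5),Taxon 9),Taxon 6) (rooted by Outgroup) and count the minimum state changes it requires (Fitch parsimony):
gular pouch: 1; serrated mandibles: 1; asymmetric ears: 2.
Total tree length = 4.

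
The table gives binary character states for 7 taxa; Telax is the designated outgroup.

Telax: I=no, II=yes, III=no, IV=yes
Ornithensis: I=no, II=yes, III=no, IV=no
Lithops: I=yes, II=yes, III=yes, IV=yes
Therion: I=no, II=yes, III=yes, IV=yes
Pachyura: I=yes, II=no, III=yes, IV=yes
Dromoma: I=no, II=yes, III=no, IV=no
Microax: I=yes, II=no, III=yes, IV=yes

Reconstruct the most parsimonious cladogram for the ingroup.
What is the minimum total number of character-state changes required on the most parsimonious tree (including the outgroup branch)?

4

Character polarity is set by the outgroup: the derived state is whichever differs from the outgroup's state, so for II, IV the derived state is 'no', and for the remaining characters it is 'yes'.
I (derived state 'yes') is shared by Lithops, Microax, and Pachyura — a synapomorphy uniting that clade.
II (derived state 'no') is shared by Microax and Pachyura — a synapomorphy uniting that clade.
III (derived state 'yes') is shared by Lithops, Microax, Pachyura, and Therion — a synapomorphy uniting that clade.
Only Dromoma and Ornithensis show the derived state 'no' for IV, supporting them as a clade.
Most parsimonious ingroup topology: ((Ornithensis,Dromoma),((Lithops,(Pachyura,Microax)),Therion)).
Changes per character on this tree: I: 1; II: 1; III: 1; IV: 1.
Total = 4.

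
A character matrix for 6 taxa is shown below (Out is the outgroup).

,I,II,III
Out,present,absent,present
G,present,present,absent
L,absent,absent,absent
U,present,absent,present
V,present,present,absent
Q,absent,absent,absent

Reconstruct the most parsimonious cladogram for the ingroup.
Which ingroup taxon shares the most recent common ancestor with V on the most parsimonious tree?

G

Character polarity is set by the outgroup: the derived state is whichever differs from the outgroup's state, so for I, III the derived state is 'absent', and for the remaining characters it is 'present'.
I (derived state 'absent') is shared by L and Q — a synapomorphy uniting that clade.
Only G and V show the derived state 'present' for II, supporting them as a clade.
Only G, L, Q, and V show the derived state 'absent' for III, supporting them as a clade.
Most parsimonious ingroup topology: (((G,V),(L,Q)),U).
V and G form a cherry on this tree, so they are sister taxa.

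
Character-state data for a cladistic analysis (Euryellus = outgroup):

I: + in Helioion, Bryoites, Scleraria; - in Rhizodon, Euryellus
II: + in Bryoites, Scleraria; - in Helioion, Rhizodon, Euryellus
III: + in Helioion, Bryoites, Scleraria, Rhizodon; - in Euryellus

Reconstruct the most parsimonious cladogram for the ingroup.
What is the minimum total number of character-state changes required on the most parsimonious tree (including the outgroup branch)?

3

The outgroup has state '-' for every character, so '+' is the derived state throughout.
I (derived state '+') is shared by Bryoites, Helioion, and Scleraria — a synapomorphy uniting that clade.
II: derived state '+' in Bryoites and Scleraria only — synapomorphy for {Bryoites, Scleraria}.
III (derived state '+') is shared by all ingroup taxa — unites the whole ingroup.
Most parsimonious ingroup topology: ((Helioion,(Bryoites,Scleraria)),Rhizodon).
Changes per character on this tree: I: 1; II: 1; III: 1.
Total = 3.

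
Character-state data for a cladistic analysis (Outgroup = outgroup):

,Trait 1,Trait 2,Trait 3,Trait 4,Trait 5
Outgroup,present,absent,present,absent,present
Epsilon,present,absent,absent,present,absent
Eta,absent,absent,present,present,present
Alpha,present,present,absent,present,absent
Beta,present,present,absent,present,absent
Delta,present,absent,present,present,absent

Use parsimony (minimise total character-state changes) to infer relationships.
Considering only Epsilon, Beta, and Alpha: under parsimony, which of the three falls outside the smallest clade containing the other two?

Character polarity is set by the outgroup: the derived state is whichever differs from the outgroup's state, so for Trait 1, Trait 3, Trait 5 the derived state is 'absent', and for the remaining characters it is 'present'.
Trait 1 (derived state 'absent') is unique to Eta (autapomorphy; uninformative for grouping).
Only Alpha and Beta show the derived state 'present' for Trait 2, supporting them as a clade.
Trait 3 (derived state 'absent') is shared by Alpha, Beta, and Epsilon — a synapomorphy uniting that clade.
All ingroup taxa share the derived state 'present' for Trait 4; it defines the ingroup but does not resolve relationships within it.
Only Alpha, Beta, Delta, and Epsilon show the derived state 'absent' for Trait 5, supporting them as a clade.
Most parsimonious ingroup topology: (((Epsilon,(Alpha,Beta)),Delta),Eta).
Alpha and Beta share a more recent common ancestor with each other than either does with Epsilon, so Epsilon is the least closely related of the three.

Epsilon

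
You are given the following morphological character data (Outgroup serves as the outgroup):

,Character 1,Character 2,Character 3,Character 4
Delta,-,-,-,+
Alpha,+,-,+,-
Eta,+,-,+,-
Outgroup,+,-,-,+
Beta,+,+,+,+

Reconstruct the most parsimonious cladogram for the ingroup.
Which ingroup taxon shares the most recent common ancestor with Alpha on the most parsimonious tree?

Character polarity is set by the outgroup: the derived state is whichever differs from the outgroup's state, so for Character 1, Character 4 the derived state is '-', and for the remaining characters it is '+'.
Character 1: derived state '-' in Delta only — an autapomorphy, so it tells us nothing about relationships among taxa.
Character 2: derived state '+' in Beta only — an autapomorphy, so it tells us nothing about relationships among taxa.
Only Alpha, Beta, and Eta show the derived state '+' for Character 3, supporting them as a clade.
Only Alpha and Eta show the derived state '-' for Character 4, supporting them as a clade.
Most parsimonious ingroup topology: (((Alpha,Eta),Beta),Delta).
Alpha and Eta form a cherry on this tree, so they are sister taxa.

Eta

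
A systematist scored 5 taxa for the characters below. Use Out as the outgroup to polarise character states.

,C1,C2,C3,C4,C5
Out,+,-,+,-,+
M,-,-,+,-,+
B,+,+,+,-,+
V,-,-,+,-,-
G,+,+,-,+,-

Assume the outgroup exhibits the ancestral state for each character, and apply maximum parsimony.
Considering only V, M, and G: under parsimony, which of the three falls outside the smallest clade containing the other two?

G

Character polarity is set by the outgroup: the derived state is whichever differs from the outgroup's state, so for C1, C3, C5 the derived state is '-', and for the remaining characters it is '+'.
C1 (derived state '-') is shared by M and V — a synapomorphy uniting that clade.
C2 (derived state '+') is shared by B and G — a synapomorphy uniting that clade.
C3 (derived state '-') is unique to G (autapomorphy; uninformative for grouping).
C4 (derived state '+') is unique to G (autapomorphy; uninformative for grouping).
C5 groups G and V, which is incompatible with the clades supported by the remaining characters; treating it as convergent (homoplasy) costs fewer steps than any alternative tree.
Most parsimonious ingroup topology: ((M,V),(B,G)).
V and M share a more recent common ancestor with each other than either does with G, so G is the least closely related of the three.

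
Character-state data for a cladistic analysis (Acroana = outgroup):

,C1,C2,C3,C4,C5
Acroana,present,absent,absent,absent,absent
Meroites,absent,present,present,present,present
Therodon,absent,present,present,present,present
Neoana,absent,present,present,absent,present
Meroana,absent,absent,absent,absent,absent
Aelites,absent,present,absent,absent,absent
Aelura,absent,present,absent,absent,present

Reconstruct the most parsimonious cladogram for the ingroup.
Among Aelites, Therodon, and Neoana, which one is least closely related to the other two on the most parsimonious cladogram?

Character polarity is set by the outgroup: the derived state is whichever differs from the outgroup's state, so for C1 the derived state is 'absent', and for the remaining characters it is 'present'.
All ingroup taxa share the derived state 'absent' for C1; it defines the ingroup but does not resolve relationships within it.
C2: derived state 'present' in Aelites, Aelura, Meroites, Neoana, and Therodon only — synapomorphy for {Aelites, Aelura, Meroites, Neoana, Therodon}.
Only Meroites, Neoana, and Therodon show the derived state 'present' for C3, supporting them as a clade.
C4 (derived state 'present') is shared by Meroites and Therodon — a synapomorphy uniting that clade.
C5: derived state 'present' in Aelura, Meroites, Neoana, and Therodon only — synapomorphy for {Aelura, Meroites, Neoana, Therodon}.
Most parsimonious ingroup topology: (((((Meroites,Therodon),Neoana),Aelura),Aelites),Meroana).
Neoana and Therodon share a more recent common ancestor with each other than either does with Aelites, so Aelites is the least closely related of the three.

Aelites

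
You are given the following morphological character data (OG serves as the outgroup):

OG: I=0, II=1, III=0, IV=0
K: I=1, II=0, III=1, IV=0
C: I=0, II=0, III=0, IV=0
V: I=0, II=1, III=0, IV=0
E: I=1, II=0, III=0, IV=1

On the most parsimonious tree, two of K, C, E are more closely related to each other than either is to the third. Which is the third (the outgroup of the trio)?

C

Character polarity is set by the outgroup: the derived state is whichever differs from the outgroup's state, so for II the derived state is '0', and for the remaining characters it is '1'.
I: derived state '1' in E and K only — synapomorphy for {E, K}.
II: derived state '0' in C, E, and K only — synapomorphy for {C, E, K}.
III: derived state '1' in K only — an autapomorphy, so it tells us nothing about relationships among taxa.
IV: derived state '1' in E only — an autapomorphy, so it tells us nothing about relationships among taxa.
Most parsimonious ingroup topology: (((K,E),C),V).
K and E share a more recent common ancestor with each other than either does with C, so C is the least closely related of the three.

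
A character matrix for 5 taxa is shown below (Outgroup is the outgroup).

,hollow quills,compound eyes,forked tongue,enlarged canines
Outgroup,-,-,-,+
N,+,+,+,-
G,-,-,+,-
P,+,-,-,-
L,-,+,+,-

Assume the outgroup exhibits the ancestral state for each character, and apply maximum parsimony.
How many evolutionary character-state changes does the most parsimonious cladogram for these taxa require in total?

5

Character polarity is set by the outgroup: the derived state is whichever differs from the outgroup's state, so for enlarged canines the derived state is '-', and for the remaining characters it is '+'.
hollow quills groups N and P, which is incompatible with the clades supported by the remaining characters; treating it as convergent (homoplasy) costs fewer steps than any alternative tree.
compound eyes (derived state '+') is shared by L and N — a synapomorphy uniting that clade.
forked tongue: derived state '+' in G, L, and N only — synapomorphy for {G, L, N}.
All ingroup taxa share the derived state '-' for enlarged canines; it defines the ingroup but does not resolve relationships within it.
Most parsimonious ingroup topology: (((N,L),G),P).
Changes per character on this tree: hollow quills: 2; compound eyes: 1; forked tongue: 1; enlarged canines: 1.
Total = 5.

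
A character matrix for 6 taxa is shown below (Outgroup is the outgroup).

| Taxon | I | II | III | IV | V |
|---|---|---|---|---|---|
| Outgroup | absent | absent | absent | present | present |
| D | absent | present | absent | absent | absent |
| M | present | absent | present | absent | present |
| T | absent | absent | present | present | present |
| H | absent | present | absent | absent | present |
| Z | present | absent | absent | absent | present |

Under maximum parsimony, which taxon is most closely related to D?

Character polarity is set by the outgroup: the derived state is whichever differs from the outgroup's state, so for IV, V the derived state is 'absent', and for the remaining characters it is 'present'.
I: derived state 'present' in M and Z only — synapomorphy for {M, Z}.
II (derived state 'present') is shared by D and H — a synapomorphy uniting that clade.
III groups M and T, which is incompatible with the clades supported by the remaining characters; treating it as convergent (homoplasy) costs fewer steps than any alternative tree.
Only D, H, M, and Z show the derived state 'absent' for IV, supporting them as a clade.
V: derived state 'absent' in D only — an autapomorphy, so it tells us nothing about relationships among taxa.
Most parsimonious ingroup topology: (((D,H),(M,Z)),T).
D and H form a cherry on this tree, so they are sister taxa.

H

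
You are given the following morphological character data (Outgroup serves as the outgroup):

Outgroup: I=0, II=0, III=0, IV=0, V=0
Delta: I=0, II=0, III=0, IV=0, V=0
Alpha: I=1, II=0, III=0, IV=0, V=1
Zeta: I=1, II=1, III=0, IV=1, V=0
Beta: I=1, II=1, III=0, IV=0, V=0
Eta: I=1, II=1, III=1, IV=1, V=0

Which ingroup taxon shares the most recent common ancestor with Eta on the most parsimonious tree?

Zeta

The outgroup has state '0' for every character, so '1' is the derived state throughout.
Only Alpha, Beta, Eta, and Zeta show the derived state '1' for I, supporting them as a clade.
Only Beta, Eta, and Zeta show the derived state '1' for II, supporting them as a clade.
III (derived state '1') is unique to Eta (autapomorphy; uninformative for grouping).
IV (derived state '1') is shared by Eta and Zeta — a synapomorphy uniting that clade.
V (derived state '1') is unique to Alpha (autapomorphy; uninformative for grouping).
Most parsimonious ingroup topology: (Delta,(((Zeta,Eta),Beta),Alpha)).
Eta and Zeta form a cherry on this tree, so they are sister taxa.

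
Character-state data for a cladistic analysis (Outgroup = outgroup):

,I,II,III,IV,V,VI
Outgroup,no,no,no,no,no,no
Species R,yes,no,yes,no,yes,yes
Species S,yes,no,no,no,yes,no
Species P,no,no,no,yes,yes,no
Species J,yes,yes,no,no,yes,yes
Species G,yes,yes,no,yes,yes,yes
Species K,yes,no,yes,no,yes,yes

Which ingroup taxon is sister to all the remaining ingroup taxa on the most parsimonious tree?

Species P

The outgroup has state 'no' for every character, so 'yes' is the derived state throughout.
Only Species G, Species J, Species K, Species R, and Species S show the derived state 'yes' for I, supporting them as a clade.
II (derived state 'yes') is shared by Species G and Species J — a synapomorphy uniting that clade.
III: derived state 'yes' in Species K and Species R only — synapomorphy for {Species K, Species R}.
IV (state 'yes') occurs in Species G and Species P but conflicts with the nesting implied by the other characters — most parsimoniously interpreted as homoplasy.
All ingroup taxa share the derived state 'yes' for V; it defines the ingroup but does not resolve relationships within it.
Only Species G, Species J, Species K, and Species R show the derived state 'yes' for VI, supporting them as a clade.
Most parsimonious ingroup topology: ((((Species R,Species K),(Species J,Species G)),Species S),Species P).
Species P is sister to the clade containing all other ingroup taxa, so it is the earliest-diverging (most basal) ingroup lineage.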